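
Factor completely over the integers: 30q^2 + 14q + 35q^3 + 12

Group as (35q^3 + 14q) + (30q^2 + 12) = 7q(5q^2 + 2) + 6(5q^2 + 2).
Both groups share the factor (5q^2 + 2).

(7q + 6)(5q^2 + 2)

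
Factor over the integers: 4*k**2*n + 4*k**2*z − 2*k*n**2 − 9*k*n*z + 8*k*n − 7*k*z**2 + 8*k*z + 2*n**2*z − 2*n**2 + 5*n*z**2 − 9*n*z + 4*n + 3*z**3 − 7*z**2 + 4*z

Group: n*(4*k**2 − 2*k*n − 7*k*z + 8*k + 2*n*z − 2*n + 3*z**2 − 7*z + 4) + z*(4*k**2 − 2*k*n − 7*k*z + 8*k + 2*n*z − 2*n + 3*z**2 − 7*z + 4); both groups contain (4*k**2 − 2*k*n − 7*k*z + 8*k + 2*n*z − 2*n + 3*z**2 − 7*z + 4), so (n + z) is a factor with cofactor 4*k**2 − 2*k*n − 7*k*z + 8*k + 2*n*z − 2*n + 3*z**2 − 7*z + 4.
The cofactor groups again: 4*k**2 − 2*k*n − 7*k*z + 8*k + 2*n*z − 2*n + 3*z**2 − 7*z + 4 = k*(4*k − 2*n − 3*z + 4) + (−z + 1)*(4*k − 2*n − 3*z + 4); both groups contain (4*k − 2*n − 3*z + 4), giving (k − z + 1)*(4*k − 2*n − 3*z + 4).

(4*k − 2*n − 3*z + 4)*(k − z + 1)*(n + z)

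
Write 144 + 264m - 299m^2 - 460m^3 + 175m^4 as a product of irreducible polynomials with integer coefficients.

(5m + 3)(5m - 4)(7m + 4)(m - 3)

Trying the rational-root candidates, m = 4/5 is a root, giving the factor (5m - 4) and quotient 35m^3 - 64m^2 - 111m - 36.
Next, m = -4/7 is a root, so (7m + 4) divides it; the quotient is 5m^2 - 12m - 9.
The remaining quadratic factors as (m - 3)(5m + 3).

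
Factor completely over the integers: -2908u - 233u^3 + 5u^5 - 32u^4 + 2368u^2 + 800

(5u - 2)(u + 8)(u - 1)(u^2 - 13u + 50)

Trying the rational-root candidates, u = 2/5 is a root, so (5u - 2) is a factor; dividing leaves u^4 - 6u^3 - 49u^2 + 454u - 400.
Continuing, u = -8 is a root, so (u + 8) is a factor; dividing leaves u^3 - 14u^2 + 63u - 50.
Then u = 1 is a root, giving the factor (u - 1) and quotient u^2 - 13u + 50.
The quadratic u^2 - 13u + 50 has discriminant -31 < 0 and is irreducible over ℤ.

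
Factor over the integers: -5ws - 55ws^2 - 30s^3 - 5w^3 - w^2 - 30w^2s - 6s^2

-(w + 2s)(w + 3s)(5w + 5s + 1)

Group: 5w(-w^2 - 5ws - 6s^2) + (5s + 1)(-w^2 - 5ws - 6s^2); both groups contain (-w^2 - 5ws - 6s^2), so (5w + 5s + 1) is a factor with cofactor -w^2 - 5ws - 6s^2.
The cofactor groups again: -w^2 - 5ws - 6s^2 = -w(w + 2s) - 3s(w + 2s); both groups contain (w + 2s), giving -(w + 3s)(w + 2s).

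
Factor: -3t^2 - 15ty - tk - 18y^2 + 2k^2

-(3t + 6y - 2k)(t + 3y + k)

Group: -t(3t + 6y - 2k) + (-3y - k)(3t + 6y - 2k); both groups contain (3t + 6y - 2k).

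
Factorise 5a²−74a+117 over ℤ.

Need a pair with product 5·117 = 585 and sum −74: that's −65 and −9.
Split the middle term: 5a²−65a − 9a+117 = 5a(a−13) − 9(a−13).

(5a−9)(a−13)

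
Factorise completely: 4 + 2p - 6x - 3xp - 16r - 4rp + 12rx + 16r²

Group: 4r(4r + 3x - 2) + (-p - 2)(4r + 3x - 2); both groups contain (4r + 3x - 2).

(4r - p - 2)(4r + 3x - 2)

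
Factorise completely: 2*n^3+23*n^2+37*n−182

Trying the rational-root candidates, n = −13/2 is a root, so (2*n+13) is a factor; dividing leaves n^2+5*n−14.
The remaining quadratic factors as (n−2)(n+7).

(2*n+13)*(n+7)*(n−2)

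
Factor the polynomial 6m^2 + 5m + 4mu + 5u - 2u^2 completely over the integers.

Group: m(6m - 2u + 5) + u(6m - 2u + 5); both groups contain (6m - 2u + 5).

(6m - 2u + 5)(m + u)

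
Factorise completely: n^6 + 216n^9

Pull out the common factor n^6, leaving 216n^3 + 1.
Recognize a sum of cubes with the parts 1 and 6n.

n^6(6n + 1)(36n^2 - 6n + 1)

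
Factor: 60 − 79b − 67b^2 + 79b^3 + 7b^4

Trying the rational-root candidates, b = 1 is a root, so (b − 1) is a factor; dividing leaves 7b^3 + 86b^2 + 19b − 60.
Then b = 5/7 is a root, so (7b − 5) is a factor; dividing leaves b^2 + 13b + 12.
The remaining quadratic factors as (b + 12)(b + 1).

(7b − 5)(b + 1)(b + 12)(b − 1)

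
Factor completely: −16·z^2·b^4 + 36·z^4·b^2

Pull out the common factor 4·z^2·b^2; 9·z^2 − 4·b^2 is a difference of squares.

4·b^2·z^2·(3·z − 2·b)·(3·z + 2·b)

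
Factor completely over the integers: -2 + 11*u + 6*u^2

(6*u - 1)*(u + 2)

Need a pair with product 6·(-2) = -12 and sum 11: that's -1 and 12.
Split the middle term: 6*u^2 - u + 12*u - 2 = u*(6*u - 1) + 2*(6*u - 1).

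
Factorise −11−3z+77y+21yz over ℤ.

Group as (21yz+77y) + (−3z−11) = 7y(3z+11) − (3z+11).
Both groups share the factor (3z+11).

(3z+11)(7y−1)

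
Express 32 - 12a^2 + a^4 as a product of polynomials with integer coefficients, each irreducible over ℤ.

Substitute u = a^2 to get a quadratic in u, then factor.
a^2 - 8 is irreducible over ℤ (8 is not a perfect square).
a^2 - 4 is a difference of squares.

(a + 2)(a - 2)(a^2 - 8)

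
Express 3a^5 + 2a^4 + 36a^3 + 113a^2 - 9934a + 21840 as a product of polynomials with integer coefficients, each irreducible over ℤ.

Testing divisors of the constant over divisors of the leading coefficient, a = 6 is a root, so (a - 6) divides it; the quotient is 3a^4 + 20a^3 + 156a^2 + 1049a - 3640.
Next, a = -8 is a root, so (a + 8) is a factor; dividing leaves 3a^3 - 4a^2 + 188a - 455.
Continuing, a = 7/3 is a root, so (3a - 7) is a factor; dividing leaves a^2 + a + 65.
The quadratic a^2 + a + 65 has discriminant -259 < 0 and is irreducible over ℤ.

(3a - 7)(a + 8)(a - 6)(a^2 + a + 65)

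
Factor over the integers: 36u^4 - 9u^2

Pull out the common factor 9u^2; 4u^2 - 1 is a difference of squares.

9u^2(2u + 1)(2u - 1)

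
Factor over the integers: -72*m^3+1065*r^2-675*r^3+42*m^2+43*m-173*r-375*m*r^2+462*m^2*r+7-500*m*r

Group: 4*m*(-18*m^2+75*m*r+15*m+75*r^2-110*r+7) + (-9*r+1)*(-18*m^2+75*m*r+15*m+75*r^2-110*r+7); both groups contain (-18*m^2+75*m*r+15*m+75*r^2-110*r+7), so (4*m-9*r+1) is a factor with cofactor -18*m^2+75*m*r+15*m+75*r^2-110*r+7.
The cofactor groups again: -18*m^2+75*m*r+15*m+75*r^2-110*r+7 = -3*m*(6*m+5*r-7) + (15*r-1)*(6*m+5*r-7); both groups contain (6*m+5*r-7), giving -(3*m-15*r+1)*(6*m+5*r-7).

-(3*m-15*r+1)*(4*m-9*r+1)*(6*m+5*r-7)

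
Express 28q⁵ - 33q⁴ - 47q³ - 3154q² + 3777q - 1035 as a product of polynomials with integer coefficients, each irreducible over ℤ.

Testing divisors of the constant over divisors of the leading coefficient, q = 3/7 is a root, giving the factor (7q - 3) and quotient 4q⁴ - 3q³ - 8q² - 454q + 345.
Continuing, q = 5 is a root, so (q - 5) is a factor; dividing leaves 4q³ + 17q² + 77q - 69.
Continuing, q = 3/4 is a root, giving the factor (4q - 3) and quotient q² + 5q + 23.
The quadratic q² + 5q + 23 has discriminant -67 < 0 and is irreducible over ℤ.

(4q - 3)(7q - 3)(q - 5)(q² + 5q + 23)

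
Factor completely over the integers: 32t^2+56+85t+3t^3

By the rational root theorem, t = -1 is a root, so (t+1) divides it; the quotient is 3t^2+29t+56.
The remaining quadratic factors as (t+7)(3t+8).

(3t+8)(t+1)(t+7)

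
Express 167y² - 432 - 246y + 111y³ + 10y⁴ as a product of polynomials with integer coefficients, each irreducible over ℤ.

(2y - 3)(5y + 8)(y + 2)(y + 9)

Among the possible rational roots, y = -8/5 is a root, so (5y + 8) is a factor; dividing leaves 2y³ + 19y² + 3y - 54.
Continuing, y = -9 is a root, so (y + 9) divides it; the quotient is 2y² + y - 6.
The remaining quadratic factors as (2y - 3)(y + 2).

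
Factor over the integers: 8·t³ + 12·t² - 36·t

4·t·(2·t - 3)·(t + 3)

Pull out the common factor 4·t, then factor the remaining trinomial.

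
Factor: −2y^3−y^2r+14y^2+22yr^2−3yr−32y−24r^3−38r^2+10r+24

Group: y(−2y^2−5yr+10y+12r^2+7r−12) + (−2r−2)(−2y^2−5yr+10y+12r^2+7r−12); both groups contain (−2y^2−5yr+10y+12r^2+7r−12), so (y−2r−2) is a factor with cofactor −2y^2−5yr+10y+12r^2+7r−12.
The cofactor groups again: −2y^2−5yr+10y+12r^2+7r−12 = −2y(y+4r−3) + (3r+4)(y+4r−3); both groups contain (y+4r−3), giving −(2y−3r−4)(y+4r−3).

−(y−2r−2)(2y−3r−4)(y+4r−3)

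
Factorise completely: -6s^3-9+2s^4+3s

Group as (2s^4+3s) + (-6s^3-9) = s(2s^3+3) - 3(2s^3+3).
Both groups share the factor (2s^3+3).

(s-3)(2s^3+3)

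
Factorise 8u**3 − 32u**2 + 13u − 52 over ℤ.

Group as (8u**3 + 13u) + (−32u**2 − 52) = u(8u**2 + 13) − 4(8u**2 + 13).
Both groups share the factor (8u**2 + 13).

(u − 4)(8u**2 + 13)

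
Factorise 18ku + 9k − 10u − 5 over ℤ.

(2u + 1)(9k − 5)

Group as (18ku + 9k) + (−10u − 5) = 9k(2u + 1) − 5(2u + 1).
Both groups share the factor (2u + 1).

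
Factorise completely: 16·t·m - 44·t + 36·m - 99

(4·m - 11)·(4·t + 9)

Group as (16·t·m - 44·t) + (36·m - 99) = 4·t·(4·m - 11) + 9·(4·m - 11).
Both groups share the factor (4·m - 11).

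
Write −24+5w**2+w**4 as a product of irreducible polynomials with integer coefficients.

Substitute u = w**2 to get a quadratic in u, then factor.
w**2−3 is irreducible over ℤ (3 is not a perfect square).
w**2+8 is irreducible over ℤ (always positive, so no real roots).

(w**2+8)(w**2−3)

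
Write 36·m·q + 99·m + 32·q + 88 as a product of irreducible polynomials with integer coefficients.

Group as (36·m·q + 99·m) + (32·q + 88) = 9·m·(4·q + 11) + 8·(4·q + 11).
Both groups share the factor (4·q + 11).

(4·q + 11)·(9·m + 8)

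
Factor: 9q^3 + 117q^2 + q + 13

(q + 13)(9q^2 + 1)

Group as (9q^3 + q) + (117q^2 + 13) = q(9q^2 + 1) + 13(9q^2 + 1).
Both groups share the factor (9q^2 + 1).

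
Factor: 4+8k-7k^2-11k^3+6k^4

(2k+1)(3k+2)(k-1)(k-2)

Testing divisors of the constant over divisors of the leading coefficient, k = 2 is a root, so (k-2) is a factor; dividing leaves 6k^3+k^2-5k-2.
Next, k = -2/3 is a root, giving the factor (3k+2) and quotient 2k^2-k-1.
The remaining quadratic factors as (2k+1)(k-1).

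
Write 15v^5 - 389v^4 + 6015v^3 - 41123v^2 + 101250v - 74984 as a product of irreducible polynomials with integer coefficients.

Among the possible rational roots, v = 4/3 is a root, so (3v - 4) is a factor; dividing leaves 5v^4 - 123v^3 + 1841v^2 - 11253v + 18746.
Then v = 7 is a root, giving the factor (v - 7) and quotient 5v^3 - 88v^2 + 1225v - 2678.
Next, v = 13/5 is a root, so (5v - 13) is a factor; dividing leaves v^2 - 15v + 206.
The quadratic v^2 - 15v + 206 has discriminant -599 < 0 and is irreducible over ℤ.

(3v - 4)(5v - 13)(v - 7)(v^2 - 15v + 206)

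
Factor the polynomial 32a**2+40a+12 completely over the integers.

Pull out the common factor 4, then factor the remaining trinomial.

4(2a+1)(4a+3)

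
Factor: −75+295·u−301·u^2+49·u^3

By the rational root theorem, u = 5/7 is a root, giving the factor (7·u−5) and quotient 7·u^2−38·u+15.
The remaining quadratic factors as (u−5)(7·u−3).

(7·u−3)·(7·u−5)·(u−5)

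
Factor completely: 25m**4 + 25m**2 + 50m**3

Factor out 25m**2 first: what remains is m**2 + 2m + 1.
Recognize a perfect-square trinomial with the parts m and 1.

25m**2(m + 1)**2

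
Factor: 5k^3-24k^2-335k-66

Trying the rational-root candidates, k = 11 is a root, so (k-11) is a factor; dividing leaves 5k^2+31k+6.
The remaining quadratic factors as (5k+1)(k+6).

(5k+1)(k+6)(k-11)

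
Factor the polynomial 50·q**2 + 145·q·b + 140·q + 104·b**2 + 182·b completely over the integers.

Group: 5·q·(10·q + 13·b) + (8·b + 14)·(10·q + 13·b); both groups contain (10·q + 13·b).

(10·q + 13·b)·(5·q + 8·b + 14)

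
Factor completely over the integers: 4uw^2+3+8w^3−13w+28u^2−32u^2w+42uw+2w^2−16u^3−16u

−(2u+4w−1)(2u+w−1)(4u−2w−3)

Group: 2u(−8u^2−12uw+10u+8w^2+10w−3) + (w−1)(−8u^2−12uw+10u+8w^2+10w−3); both groups contain (−8u^2−12uw+10u+8w^2+10w−3), so (2u+w−1) is a factor with cofactor −8u^2−12uw+10u+8w^2+10w−3.
The cofactor groups again: −8u^2−12uw+10u+8w^2+10w−3 = −4u(2u+4w−1) + (2w+3)(2u+4w−1); both groups contain (2u+4w−1), giving −(4u−2w−3)(2u+4w−1).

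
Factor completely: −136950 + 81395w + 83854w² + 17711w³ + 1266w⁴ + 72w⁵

Trying the rational-root candidates, w = −11/3 is a root, giving the factor (3w + 11) and quotient 24w⁴ + 334w³ + 4679w² + 10795w − 12450.
Continuing, w = −15/4 is a root, so (4w + 15) is a factor; dividing leaves 6w³ + 61w² + 941w − 830.
Next, w = 5/6 is a root, so (6w − 5) is a factor; dividing leaves w² + 11w + 166.
The quadratic w² + 11w + 166 has discriminant −543 < 0 and is irreducible over ℤ.

(3w + 11)(4w + 15)(6w − 5)(w² + 11w + 166)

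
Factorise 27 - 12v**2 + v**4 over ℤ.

Substitute u = v**2 to get a quadratic in u, then factor.
v**2 - 3 is irreducible over ℤ (3 is not a perfect square).
v**2 - 9 is a difference of squares.

(v + 3)(v - 3)(v**2 - 3)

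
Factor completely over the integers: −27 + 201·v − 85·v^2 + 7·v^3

By the rational root theorem, v = 3 is a root, so (v − 3) divides it; the quotient is 7·v^2 − 64·v + 9.
The remaining quadratic factors as (v − 9)(7·v − 1).

(7·v − 1)·(v − 3)·(v − 9)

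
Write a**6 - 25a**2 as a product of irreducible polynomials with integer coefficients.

Factor out a**2 first: what remains is a**4 - 25.
Recognize a difference of squares with the parts a**2 and 5.

a**2(a**2 + 5)(a**2 - 5)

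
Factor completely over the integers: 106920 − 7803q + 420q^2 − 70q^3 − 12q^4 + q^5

(q + 11)(q − 15)(q − 9)(q^2 + q + 72)

Testing divisors of the constant over divisors of the leading coefficient, q = 9 is a root, so (q − 9) divides it; the quotient is q^4 − 3q^3 − 97q^2 − 453q − 11880.
Next, q = 15 is a root, giving the factor (q − 15) and quotient q^3 + 12q^2 + 83q + 792.
Next, q = −11 is a root, so (q + 11) divides it; the quotient is q^2 + q + 72.
The quadratic q^2 + q + 72 has discriminant −287 < 0 and is irreducible over ℤ.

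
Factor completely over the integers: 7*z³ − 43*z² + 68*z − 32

(7*z − 8)*(z − 1)*(z − 4)

Among the possible rational roots, z = 1 is a root, so (z − 1) is a factor; dividing leaves 7*z² − 36*z + 32.
The remaining quadratic factors as (7*z − 8)(z − 4).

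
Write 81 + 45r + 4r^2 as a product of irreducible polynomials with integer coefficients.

(4r + 9)(r + 9)

Need a pair with product 4·81 = 324 and sum 45: that's 9 and 36.
Split the middle term: 4r^2 + 9r + 36r + 81 = r(4r + 9) + 9(4r + 9).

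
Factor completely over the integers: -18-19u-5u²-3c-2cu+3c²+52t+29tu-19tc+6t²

Group: 6t(t-3c+5u+9) + (-c-u-2)(t-3c+5u+9); both groups contain (t-3c+5u+9).

(t-3c+5u+9)(6t-c-u-2)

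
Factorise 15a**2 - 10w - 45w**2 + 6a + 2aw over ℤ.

(3a - 5w)(5a + 9w + 2)

Group: 5a(3a - 5w) + (9w + 2)(3a - 5w); both groups contain (3a - 5w).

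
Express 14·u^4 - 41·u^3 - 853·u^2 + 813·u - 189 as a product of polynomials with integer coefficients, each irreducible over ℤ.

Among the possible rational roots, u = 1/2 is a root, so (2·u - 1) divides it; the quotient is 7·u^3 - 17·u^2 - 435·u + 189.
Then u = 9 is a root, giving the factor (u - 9) and quotient 7·u^2 + 46·u - 21.
The remaining quadratic factors as (u + 7)(7·u - 3).

(2·u - 1)·(7·u - 3)·(u + 7)·(u - 9)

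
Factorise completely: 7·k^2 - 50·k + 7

(7·k - 1)·(k - 7)

Need a pair with product 7·7 = 49 and sum -50: that's -1 and -49.
Split the middle term: 7·k^2 - k - 49·k + 7 = k·(7·k - 1) - 7·(7·k - 1).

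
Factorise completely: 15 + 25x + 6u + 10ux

(2u + 5)(5x + 3)

Group as (10ux + 6u) + (25x + 15) = 2u(5x + 3) + 5(5x + 3).
Both groups share the factor (5x + 3).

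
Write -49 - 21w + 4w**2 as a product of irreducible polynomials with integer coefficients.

(4w + 7)(w - 7)

Need a pair with product 4·(-49) = -196 and sum -21: that's 7 and -28.
Split the middle term: 4w**2 + 7w - 28w - 49 = w(4w + 7) - 7(4w + 7).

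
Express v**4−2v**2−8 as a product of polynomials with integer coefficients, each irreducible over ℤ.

Substitute u = v**2 to get a quadratic in u, then factor.
v**2+2 is irreducible over ℤ (always positive, so no real roots).
v**2−4 is a difference of squares.

(v+2)(v−2)(v**2+2)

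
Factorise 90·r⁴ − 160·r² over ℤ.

10·r²·(3·r + 4)·(3·r − 4)

Every term has a factor of 10·r². Then 9·r² − 16 = (3·r)² − (4)².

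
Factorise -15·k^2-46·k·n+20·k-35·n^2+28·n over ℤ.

Group: -3·k·(5·k+7·n) + (-5·n+4)·(5·k+7·n); both groups contain (5·k+7·n).

-(3·k+5·n-4)·(5·k+7·n)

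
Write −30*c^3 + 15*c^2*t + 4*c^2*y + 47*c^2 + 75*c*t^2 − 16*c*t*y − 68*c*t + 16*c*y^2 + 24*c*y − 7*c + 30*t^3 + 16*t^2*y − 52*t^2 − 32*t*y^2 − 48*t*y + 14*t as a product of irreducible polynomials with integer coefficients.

Group: 5*c*(−6*c^2 + 9*c*t − 4*c*y + c + 6*t^2 + 8*t*y − 2*t) + (5*t − 4*y − 7)*(−6*c^2 + 9*c*t − 4*c*y + c + 6*t^2 + 8*t*y − 2*t); both groups contain (−6*c^2 + 9*c*t − 4*c*y + c + 6*t^2 + 8*t*y − 2*t), so (5*c + 5*t − 4*y − 7) is a factor with cofactor −6*c^2 + 9*c*t − 4*c*y + c + 6*t^2 + 8*t*y − 2*t.
The cofactor groups again: −6*c^2 + 9*c*t − 4*c*y + c + 6*t^2 + 8*t*y − 2*t = −c*(6*c + 3*t + 4*y − 1) + 2*t*(6*c + 3*t + 4*y − 1); both groups contain (6*c + 3*t + 4*y − 1), giving −(c − 2*t)*(6*c + 3*t + 4*y − 1).

−(5*c + 5*t − 4*y − 7)*(6*c + 3*t + 4*y − 1)*(c − 2*t)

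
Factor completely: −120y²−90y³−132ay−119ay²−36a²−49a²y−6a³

Group: 3a(−2a²−13ay−12a−18y²−24y) + 5y(−2a²−13ay−12a−18y²−24y); both groups contain (−2a²−13ay−12a−18y²−24y), so (3a+5y) is a factor with cofactor −2a²−13ay−12a−18y²−24y.
The cofactor groups again: −2a²−13ay−12a−18y²−24y = −a(2a+9y+12) − 2y(2a+9y+12); both groups contain (2a+9y+12), giving −(a+2y)(2a+9y+12).

−(2a+9y+12)(3a+5y)(a+2y)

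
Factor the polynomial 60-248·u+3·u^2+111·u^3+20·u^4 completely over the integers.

By the rational root theorem, u = -5 is a root, so (u+5) is a factor; dividing leaves 20·u^3+11·u^2-52·u+12.
Then u = 6/5 is a root, so (5·u-6) is a factor; dividing leaves 4·u^2+7·u-2.
The remaining quadratic factors as (u+2)(4·u-1).

(4·u-1)·(5·u-6)·(u+2)·(u+5)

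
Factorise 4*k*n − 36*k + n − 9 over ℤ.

Group as (4*k*n − 36*k) + (n − 9) = 4*k*(n − 9) + (n − 9).
Both groups share the factor (n − 9).

(4*k + 1)*(n − 9)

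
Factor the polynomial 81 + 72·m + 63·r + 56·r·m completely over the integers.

Group as (56·r·m + 63·r) + (72·m + 81) = 7·r·(8·m + 9) + 9·(8·m + 9).
Both groups share the factor (8·m + 9).

(7·r + 9)·(8·m + 9)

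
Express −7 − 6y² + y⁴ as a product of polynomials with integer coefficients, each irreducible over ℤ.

(y² + 1)(y² − 7)

Substitute u = y² to get a quadratic in u, then factor.
y² + 1 is irreducible over ℤ (sum of squares).
y² − 7 is irreducible over ℤ (7 is not a perfect square).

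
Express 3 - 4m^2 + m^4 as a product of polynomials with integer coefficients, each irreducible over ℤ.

Substitute u = m^2 to get a quadratic in u, then factor.
m^2 - 1 is a difference of squares.
m^2 - 3 is irreducible over ℤ (3 is not a perfect square).

(m + 1)(m - 1)(m^2 - 3)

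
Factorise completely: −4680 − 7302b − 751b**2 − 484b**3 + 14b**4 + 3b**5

Trying the rational-root candidates, b = −15 is a root, giving the factor (b + 15) and quotient 3b**4 − 31b**3 − 19b**2 − 466b − 312.
Next, b = 12 is a root, so (b − 12) is a factor; dividing leaves 3b**3 + 5b**2 + 41b + 26.
Continuing, b = −2/3 is a root, so (3b + 2) divides it; the quotient is b**2 + b + 13.
The quadratic b**2 + b + 13 has discriminant −51 < 0 and is irreducible over ℤ.

(3b + 2)(b + 15)(b − 12)(b**2 + b + 13)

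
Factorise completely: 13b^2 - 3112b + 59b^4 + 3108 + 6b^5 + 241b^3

(6b - 7)(b + 6)(b - 2)(b^2 + 7b + 37)

By the rational root theorem, b = 2 is a root, so (b - 2) is a factor; dividing leaves 6b^4 + 71b^3 + 383b^2 + 779b - 1554.
Next, b = 7/6 is a root, so (6b - 7) is a factor; dividing leaves b^3 + 13b^2 + 79b + 222.
Then b = -6 is a root, giving the factor (b + 6) and quotient b^2 + 7b + 37.
The quadratic b^2 + 7b + 37 has discriminant -99 < 0 and is irreducible over ℤ.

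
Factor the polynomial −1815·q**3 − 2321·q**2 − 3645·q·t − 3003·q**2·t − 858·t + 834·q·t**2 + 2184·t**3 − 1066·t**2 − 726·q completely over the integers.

Group: 11·q·(−165·q**2 − 63·q·t − 121·q + 156·t**2 − 143·t) + (14·t + 6)·(−165·q**2 − 63·q·t − 121·q + 156·t**2 − 143·t); both groups contain (−165·q**2 − 63·q·t − 121·q + 156·t**2 − 143·t), so (11·q + 14·t + 6) is a factor with cofactor −165·q**2 − 63·q·t − 121·q + 156·t**2 − 143·t.
The cofactor groups again: −165·q**2 − 63·q·t − 121·q + 156·t**2 − 143·t = −15·q·(11·q + 13·t) + (12·t − 11)·(11·q + 13·t); both groups contain (11·q + 13·t), giving −(15·q − 12·t + 11)·(11·q + 13·t).

−(11·q + 13·t)·(11·q + 14·t + 6)·(15·q − 12·t + 11)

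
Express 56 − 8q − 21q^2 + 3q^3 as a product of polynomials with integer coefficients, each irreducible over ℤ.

(q − 7)(3q^2 − 8)

Group as (3q^3 − 8q) + (−21q^2 + 56) = q(3q^2 − 8) − 7(3q^2 − 8).
Both groups share the factor (3q^2 − 8).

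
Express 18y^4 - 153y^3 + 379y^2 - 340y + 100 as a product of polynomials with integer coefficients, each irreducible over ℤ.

By the rational root theorem, y = 5 is a root, so (y - 5) divides it; the quotient is 18y^3 - 63y^2 + 64y - 20.
Continuing, y = 2/3 is a root, so (3y - 2) is a factor; dividing leaves 6y^2 - 17y + 10.
The remaining quadratic factors as (y - 2)(6y - 5).

(3y - 2)(6y - 5)(y - 2)(y - 5)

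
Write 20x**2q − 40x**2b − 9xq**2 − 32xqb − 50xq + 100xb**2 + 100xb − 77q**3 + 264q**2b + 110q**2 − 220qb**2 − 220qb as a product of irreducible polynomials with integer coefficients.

(4x + 7q − 10b − 10)(5x − 11q)(q − 2b)

Group: 4x(5xq − 10xb − 11q**2 + 22qb) + (7q − 10b − 10)(5xq − 10xb − 11q**2 + 22qb); both groups contain (5xq − 10xb − 11q**2 + 22qb), so (4x + 7q − 10b − 10) is a factor with cofactor 5xq − 10xb − 11q**2 + 22qb.
The cofactor groups again: 5xq − 10xb − 11q**2 + 22qb = q(5x − 11q) − 2b(5x − 11q); both groups contain (5x − 11q), giving (q − 2b)(5x − 11q).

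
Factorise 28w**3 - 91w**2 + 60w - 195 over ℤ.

(4w - 13)(7w**2 + 15)

Group as (28w**3 + 60w) + (-91w**2 - 195) = 4w(7w**2 + 15) - 13(7w**2 + 15).
Both groups share the factor (7w**2 + 15).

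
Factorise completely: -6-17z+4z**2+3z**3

(3z+1)(z+3)(z-2)

Trying the rational-root candidates, z = 2 is a root, giving the factor (z-2) and quotient 3z**2+10z+3.
The remaining quadratic factors as (z+3)(3z+1).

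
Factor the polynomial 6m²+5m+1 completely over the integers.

Need a pair with product 6·1 = 6 and sum 5: that's 3 and 2.
Split the middle term: 6m²+3m + 2m+1 = 3m(2m+1) + (2m+1).

(2m+1)(3m+1)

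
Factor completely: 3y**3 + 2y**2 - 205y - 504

By the rational root theorem, y = 9 is a root, giving the factor (y - 9) and quotient 3y**2 + 29y + 56.
The remaining quadratic factors as (3y + 8)(y + 7).

(3y + 8)(y + 7)(y - 9)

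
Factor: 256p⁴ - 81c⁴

(4p - 3c)(4p + 3c)(16p² + 9c²)

Write as (16p²)² − (9c²)², then factor 16p² - 9c² once more.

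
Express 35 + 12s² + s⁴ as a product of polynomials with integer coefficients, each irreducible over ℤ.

(s² + 5)(s² + 7)

Substitute u = s² to get a quadratic in u, then factor.
s² + 7 is irreducible over ℤ (always positive, so no real roots).
s² + 5 is irreducible over ℤ (always positive, so no real roots).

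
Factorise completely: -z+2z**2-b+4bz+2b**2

Group: b(2b+2z-1) + z(2b+2z-1); both groups contain (2b+2z-1).

(2b+2z-1)(b+z)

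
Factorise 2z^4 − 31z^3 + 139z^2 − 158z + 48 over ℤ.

(2z − 1)(z − 1)(z − 6)(z − 8)

By the rational root theorem, z = 1 is a root, giving the factor (z − 1) and quotient 2z^3 − 29z^2 + 110z − 48.
Next, z = 8 is a root, so (z − 8) is a factor; dividing leaves 2z^2 − 13z + 6.
The remaining quadratic factors as (2z − 1)(z − 6).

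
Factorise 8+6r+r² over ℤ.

(r+2)(r+4)

Two integers with product 8 and sum 6 are 4 and 2.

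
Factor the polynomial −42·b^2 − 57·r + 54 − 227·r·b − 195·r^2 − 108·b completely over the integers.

−(15·r + 14·b − 6)·(13·r + 3·b + 9)

Group: −13·r·(15·r + 14·b − 6) + (−3·b − 9)·(15·r + 14·b − 6); both groups contain (15·r + 14·b − 6).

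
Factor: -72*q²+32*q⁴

8*q²*(2*q+3)*(2*q-3)

Pull out the common factor 8*q²; 4*q²-9 is a difference of squares.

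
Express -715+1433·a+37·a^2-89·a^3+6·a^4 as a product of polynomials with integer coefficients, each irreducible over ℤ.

(2·a-1)·(3·a+11)·(a-13)·(a-5)

Testing divisors of the constant over divisors of the leading coefficient, a = 5 is a root, so (a-5) divides it; the quotient is 6·a^3-59·a^2-258·a+143.
Continuing, a = 1/2 is a root, giving the factor (2·a-1) and quotient 3·a^2-28·a-143.
The remaining quadratic factors as (3·a+11)(a-13).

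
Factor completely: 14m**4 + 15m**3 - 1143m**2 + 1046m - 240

(2m - 1)(7m - 3)(m + 10)(m - 8)

Trying the rational-root candidates, m = 1/2 is a root, giving the factor (2m - 1) and quotient 7m**3 + 11m**2 - 566m + 240.
Next, m = 8 is a root, giving the factor (m - 8) and quotient 7m**2 + 67m - 30.
The remaining quadratic factors as (7m - 3)(m + 10).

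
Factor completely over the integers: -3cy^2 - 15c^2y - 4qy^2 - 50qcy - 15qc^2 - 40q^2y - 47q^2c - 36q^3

-(4q + 3c)(9q + 5c + y)(q + y)

Group: 9q(-4q^2 - 3qc - 4qy - 3cy) + (5c + y)(-4q^2 - 3qc - 4qy - 3cy); both groups contain (-4q^2 - 3qc - 4qy - 3cy), so (9q + 5c + y) is a factor with cofactor -4q^2 - 3qc - 4qy - 3cy.
The cofactor groups again: -4q^2 - 3qc - 4qy - 3cy = -q(4q + 3c) - y(4q + 3c); both groups contain (4q + 3c), giving -(q + y)(4q + 3c).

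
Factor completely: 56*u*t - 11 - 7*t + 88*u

(7*t + 11)*(8*u - 1)

Group as (56*u*t + 88*u) + (-7*t - 11) = 8*u*(7*t + 11) - (7*t + 11).
Both groups share the factor (7*t + 11).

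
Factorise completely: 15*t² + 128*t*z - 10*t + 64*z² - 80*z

Group: 15*t*(t + 8*z) + (8*z - 10)*(t + 8*z); both groups contain (t + 8*z).

(15*t + 8*z - 10)*(t + 8*z)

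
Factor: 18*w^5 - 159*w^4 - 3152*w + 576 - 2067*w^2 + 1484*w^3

(3*w - 8)*(6*w - 1)*(w + 1)*(w^2 - 7*w + 72)

By the rational root theorem, w = -1 is a root, so (w + 1) divides it; the quotient is 18*w^4 - 177*w^3 + 1661*w^2 - 3728*w + 576.
Continuing, w = 1/6 is a root, giving the factor (6*w - 1) and quotient 3*w^3 - 29*w^2 + 272*w - 576.
Then w = 8/3 is a root, giving the factor (3*w - 8) and quotient w^2 - 7*w + 72.
The quadratic w^2 - 7*w + 72 has discriminant -239 < 0 and is irreducible over ℤ.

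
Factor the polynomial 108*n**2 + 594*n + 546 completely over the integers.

Pull out the common factor 6, then factor the remaining trinomial.

6*(3*n + 13)*(6*n + 7)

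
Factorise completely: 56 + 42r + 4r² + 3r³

Group as (3r³ + 42r) + (4r² + 56) = 3r(r² + 14) + 4(r² + 14).
Both groups share the factor (r² + 14).

(3r + 4)(r² + 14)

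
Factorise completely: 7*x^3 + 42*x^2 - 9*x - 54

(x + 6)*(7*x^2 - 9)

Group as (7*x^3 - 9*x) + (42*x^2 - 54) = x*(7*x^2 - 9) + 6*(7*x^2 - 9).
Both groups share the factor (7*x^2 - 9).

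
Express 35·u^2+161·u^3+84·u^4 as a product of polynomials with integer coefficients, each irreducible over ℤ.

Pull out the common factor 7·u^2, then factor the remaining trinomial.

7·u^2·(3·u+5)·(4·u+1)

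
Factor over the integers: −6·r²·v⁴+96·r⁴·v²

6·r²·v²·(4·r+v)·(4·r−v)

Factor out 6·r²·v², leaving 16·r²−v², which is a difference of two squares.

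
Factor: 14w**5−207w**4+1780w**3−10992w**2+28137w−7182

Testing divisors of the constant over divisors of the leading coefficient, w = 9/2 is a root, giving the factor (2w−9) and quotient 7w**4−72w**3+566w**2−2949w+798.
Continuing, w = 7 is a root, giving the factor (w−7) and quotient 7w**3−23w**2+405w−114.
Continuing, w = 2/7 is a root, so (7w−2) divides it; the quotient is w**2−3w+57.
The quadratic w**2−3w+57 has discriminant −219 < 0 and is irreducible over ℤ.

(2w−9)(7w−2)(w−7)(w**2−3w+57)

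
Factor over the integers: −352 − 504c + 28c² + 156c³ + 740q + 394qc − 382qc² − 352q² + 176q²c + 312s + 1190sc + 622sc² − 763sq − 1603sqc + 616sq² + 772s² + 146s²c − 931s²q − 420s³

Group: 15s(−28s² − 77sq + 34sc + 72s − 22qc + 44q + 12c² − 8c − 32) + (−8q + 13c + 11)(−28s² − 77sq + 34sc + 72s − 22qc + 44q + 12c² − 8c − 32); both groups contain (−28s² − 77sq + 34sc + 72s − 22qc + 44q + 12c² − 8c − 32), so (15s − 8q + 13c + 11) is a factor with cofactor −28s² − 77sq + 34sc + 72s − 22qc + 44q + 12c² − 8c − 32.
The cofactor groups again: −28s² − 77sq + 34sc + 72s − 22qc + 44q + 12c² − 8c − 32 = −7s(4s + 11q − 6c − 8) + (−2c + 4)(4s + 11q − 6c − 8); both groups contain (4s + 11q − 6c − 8), giving −(7s + 2c − 4)(4s + 11q − 6c − 8).

−(4s + 11q − 6c − 8)(15s − 8q + 13c + 11)(7s + 2c − 4)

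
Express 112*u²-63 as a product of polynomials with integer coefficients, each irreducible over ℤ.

Factor out 7, leaving 16*u²-9, which is a difference of two squares.

7*(4*u+3)*(4*u-3)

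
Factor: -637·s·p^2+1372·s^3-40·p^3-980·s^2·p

Group: 7·s·(196·s^2+84·s·p+5·p^2) - 8·p·(196·s^2+84·s·p+5·p^2); both groups contain (196·s^2+84·s·p+5·p^2), so (7·s-8·p) is a factor with cofactor 196·s^2+84·s·p+5·p^2.
The cofactor groups again: 196·s^2+84·s·p+5·p^2 = 14·s·(14·s+5·p) + p·(14·s+5·p); both groups contain (14·s+5·p), giving (14·s+p)·(14·s+5·p).

(7·s-8·p)·(14·s+5·p)·(14·s+p)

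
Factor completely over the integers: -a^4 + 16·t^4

(2·t - a)·(2·t + a)·(4·t^2 + a^2)

Write as (4·t^2)² − (a^2)², then factor 4·t^2 - a^2 once more.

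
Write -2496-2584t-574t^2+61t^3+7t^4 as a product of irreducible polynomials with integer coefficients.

(7t+12)(t+13)(t+2)(t-8)

Trying the rational-root candidates, t = 8 is a root, so (t-8) is a factor; dividing leaves 7t^3+117t^2+362t+312.
Then t = -12/7 is a root, so (7t+12) divides it; the quotient is t^2+15t+26.
The remaining quadratic factors as (t+2)(t+13).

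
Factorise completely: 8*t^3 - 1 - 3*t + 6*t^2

Testing divisors of the constant over divisors of the leading coefficient, t = -1/4 is a root, so (4*t + 1) is a factor; dividing leaves 2*t^2 + t - 1.
The remaining quadratic factors as (2*t - 1)(t + 1).

(2*t - 1)*(4*t + 1)*(t + 1)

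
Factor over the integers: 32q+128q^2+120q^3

8q(3q+2)(5q+2)

Pull out the common factor 8q, then factor the remaining trinomial.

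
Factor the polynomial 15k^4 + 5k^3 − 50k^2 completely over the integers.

5k^2(3k − 5)(k + 2)

Pull out the common factor 5k^2, then factor the remaining trinomial.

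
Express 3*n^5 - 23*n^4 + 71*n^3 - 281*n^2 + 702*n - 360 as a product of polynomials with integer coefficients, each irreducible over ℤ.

(3*n - 2)*(n - 3)*(n - 5)*(n^2 + n + 12)

Among the possible rational roots, n = 3 is a root, so (n - 3) divides it; the quotient is 3*n^4 - 14*n^3 + 29*n^2 - 194*n + 120.
Next, n = 5 is a root, so (n - 5) divides it; the quotient is 3*n^3 + n^2 + 34*n - 24.
Then n = 2/3 is a root, so (3*n - 2) divides it; the quotient is n^2 + n + 12.
The quadratic n^2 + n + 12 has discriminant -47 < 0 and is irreducible over ℤ.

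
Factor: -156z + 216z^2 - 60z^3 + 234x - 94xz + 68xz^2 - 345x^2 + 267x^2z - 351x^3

Group: 3x(-117x^2 + 11xz - 115x + 30z^2 - 108z + 78) - 2z(-117x^2 + 11xz - 115x + 30z^2 - 108z + 78); both groups contain (-117x^2 + 11xz - 115x + 30z^2 - 108z + 78), so (3x - 2z) is a factor with cofactor -117x^2 + 11xz - 115x + 30z^2 - 108z + 78.
The cofactor groups again: -117x^2 + 11xz - 115x + 30z^2 - 108z + 78 = -13x(9x - 5z + 13) + (-6z + 6)(9x - 5z + 13); both groups contain (9x - 5z + 13), giving -(13x + 6z - 6)(9x - 5z + 13).

-(13x + 6z - 6)(3x - 2z)(9x - 5z + 13)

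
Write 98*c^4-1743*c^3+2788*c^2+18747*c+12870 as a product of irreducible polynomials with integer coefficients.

(2*c-11)*(7*c+13)*(7*c+6)*(c-15)

Testing divisors of the constant over divisors of the leading coefficient, c = 11/2 is a root, so (2*c-11) is a factor; dividing leaves 49*c^3-602*c^2-1917*c-1170.
Then c = -6/7 is a root, so (7*c+6) is a factor; dividing leaves 7*c^2-92*c-195.
The remaining quadratic factors as (c-15)(7*c+13).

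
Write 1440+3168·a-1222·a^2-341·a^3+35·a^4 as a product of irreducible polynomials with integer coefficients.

(5·a+2)·(7·a-15)·(a+4)·(a-12)

By the rational root theorem, a = -4 is a root, so (a+4) divides it; the quotient is 35·a^3-481·a^2+702·a+360.
Next, a = 12 is a root, so (a-12) is a factor; dividing leaves 35·a^2-61·a-30.
The remaining quadratic factors as (7·a-15)(5·a+2).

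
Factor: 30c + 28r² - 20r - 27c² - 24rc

(2r - 3c)(14r + 9c - 10)

Group: 14r(2r - 3c) + (9c - 10)(2r - 3c); both groups contain (2r - 3c).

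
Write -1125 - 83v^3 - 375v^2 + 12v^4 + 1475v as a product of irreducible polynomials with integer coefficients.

By the rational root theorem, v = 5/3 is a root, giving the factor (3v - 5) and quotient 4v^3 - 21v^2 - 160v + 225.
Then v = 5/4 is a root, so (4v - 5) divides it; the quotient is v^2 - 4v - 45.
The remaining quadratic factors as (v + 5)(v - 9).

(3v - 5)(4v - 5)(v + 5)(v - 9)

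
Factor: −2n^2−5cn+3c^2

(3c+n)(c−2n)

Group: 3c(c−2n) + n(c−2n); both groups contain (c−2n).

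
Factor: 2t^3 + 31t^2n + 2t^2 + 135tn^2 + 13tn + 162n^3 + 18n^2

(t + 2n)(2t + 9n)(t + 9n + 1)

Group: t(2t^2 + 13tn + 18n^2) + (9n + 1)(2t^2 + 13tn + 18n^2); both groups contain (2t^2 + 13tn + 18n^2), so (t + 9n + 1) is a factor with cofactor 2t^2 + 13tn + 18n^2.
The cofactor groups again: 2t^2 + 13tn + 18n^2 = 2t(t + 2n) + 9n(t + 2n); both groups contain (t + 2n), giving (2t + 9n)(t + 2n).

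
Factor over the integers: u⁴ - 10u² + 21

(u² - 3)(u² - 7)

Substitute w = u² to get a quadratic in w, then factor.
u² - 7 is irreducible over ℤ (7 is not a perfect square).
u² - 3 is irreducible over ℤ (3 is not a perfect square).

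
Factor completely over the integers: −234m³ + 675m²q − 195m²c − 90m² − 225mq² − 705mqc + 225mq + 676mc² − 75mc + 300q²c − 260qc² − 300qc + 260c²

−(3m − 4c)(6m − 15q + 13c)(13m − 5q + 5)

Group: 3m(−78m² + 225mq − 169mc − 30m − 75q² + 65qc + 75q − 65c) − 4c(−78m² + 225mq − 169mc − 30m − 75q² + 65qc + 75q − 65c); both groups contain (−78m² + 225mq − 169mc − 30m − 75q² + 65qc + 75q − 65c), so (3m − 4c) is a factor with cofactor −78m² + 225mq − 169mc − 30m − 75q² + 65qc + 75q − 65c.
The cofactor groups again: −78m² + 225mq − 169mc − 30m − 75q² + 65qc + 75q − 65c = −13m(6m − 15q + 13c) + (5q − 5)(6m − 15q + 13c); both groups contain (6m − 15q + 13c), giving −(13m − 5q + 5)(6m − 15q + 13c).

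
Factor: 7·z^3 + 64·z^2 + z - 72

By the rational root theorem, z = -8/7 is a root, giving the factor (7·z + 8) and quotient z^2 + 8·z - 9.
The remaining quadratic factors as (z + 9)(z - 1).

(7·z + 8)·(z + 9)·(z - 1)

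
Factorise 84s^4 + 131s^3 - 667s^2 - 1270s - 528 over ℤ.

(3s + 2)(4s + 11)(7s + 8)(s - 3)

Testing divisors of the constant over divisors of the leading coefficient, s = -8/7 is a root, so (7s + 8) is a factor; dividing leaves 12s^3 + 5s^2 - 101s - 66.
Then s = -2/3 is a root, giving the factor (3s + 2) and quotient 4s^2 - s - 33.
The remaining quadratic factors as (s - 3)(4s + 11).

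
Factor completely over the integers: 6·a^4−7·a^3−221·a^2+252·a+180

Among the possible rational roots, a = 5/3 is a root, so (3·a−5) is a factor; dividing leaves 2·a^3+a^2−72·a−36.
Continuing, a = 6 is a root, so (a−6) divides it; the quotient is 2·a^2+13·a+6.
The remaining quadratic factors as (2·a+1)(a+6).

(2·a+1)·(3·a−5)·(a+6)·(a−6)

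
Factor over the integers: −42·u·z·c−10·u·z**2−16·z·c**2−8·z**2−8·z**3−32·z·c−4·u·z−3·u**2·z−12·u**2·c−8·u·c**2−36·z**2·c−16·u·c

−(3·u+4·z+2·c+4)·(z+4·c)·(u+2·z)

Group: u·(−3·u·z−12·u·c−4·z**2−18·z·c−4·z−8·c**2−16·c) + 2·z·(−3·u·z−12·u·c−4·z**2−18·z·c−4·z−8·c**2−16·c); both groups contain (−3·u·z−12·u·c−4·z**2−18·z·c−4·z−8·c**2−16·c), so (u+2·z) is a factor with cofactor −3·u·z−12·u·c−4·z**2−18·z·c−4·z−8·c**2−16·c.
The cofactor groups again: −3·u·z−12·u·c−4·z**2−18·z·c−4·z−8·c**2−16·c = −3·u·(z+4·c) + (−4·z−2·c−4)·(z+4·c); both groups contain (z+4·c), giving −(3·u+4·z+2·c+4)·(z+4·c).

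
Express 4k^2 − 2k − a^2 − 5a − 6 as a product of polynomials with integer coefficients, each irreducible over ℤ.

(2k − a − 3)(2k + a + 2)

Group: 2k(2k − a − 3) + (a + 2)(2k − a − 3); both groups contain (2k − a − 3).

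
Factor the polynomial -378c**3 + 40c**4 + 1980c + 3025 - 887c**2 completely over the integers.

(2c + 5)(4c + 5)(5c - 11)(c - 11)

Among the possible rational roots, c = 11 is a root, so (c - 11) divides it; the quotient is 40c**3 + 62c**2 - 205c - 275.
Next, c = -5/2 is a root, so (2c + 5) divides it; the quotient is 20c**2 - 19c - 55.
The remaining quadratic factors as (5c - 11)(4c + 5).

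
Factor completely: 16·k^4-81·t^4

Difference of squares twice: with A = 2·k and B = 3·t, A⁴ − B⁴ = (A² − B²)(A² + B²), and A² − B² factors again.

(2·k+3·t)·(2·k-3·t)·(4·k^2+9·t^2)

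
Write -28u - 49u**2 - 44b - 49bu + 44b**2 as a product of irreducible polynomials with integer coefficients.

(11b + 7u)(4b - 7u - 4)

Group: 4b(11b + 7u) + (-7u - 4)(11b + 7u); both groups contain (11b + 7u).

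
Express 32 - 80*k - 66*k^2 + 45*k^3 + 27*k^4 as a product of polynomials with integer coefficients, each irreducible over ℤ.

(3*k + 4)*(3*k - 1)*(3*k - 4)*(k + 2)

Trying the rational-root candidates, k = 4/3 is a root, so (3*k - 4) is a factor; dividing leaves 9*k^3 + 27*k^2 + 14*k - 8.
Continuing, k = -4/3 is a root, so (3*k + 4) divides it; the quotient is 3*k^2 + 5*k - 2.
The remaining quadratic factors as (k + 2)(3*k - 1).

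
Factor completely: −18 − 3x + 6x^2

Pull out the common factor 3, then factor the remaining trinomial.

3(2x + 3)(x − 2)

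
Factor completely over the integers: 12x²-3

Pull out the common factor 3; 4x²-1 is a difference of squares.

3(2x+1)(2x-1)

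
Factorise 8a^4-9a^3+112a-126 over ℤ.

Group as (8a^4+112a) + (-9a^3-126) = 8a(a^3+14) - 9(a^3+14).
Both groups share the factor (a^3+14).

(8a-9)(a^3+14)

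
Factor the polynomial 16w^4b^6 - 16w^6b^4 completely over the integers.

-16b^4w^4(w - b)(w + b)

Factor out 16w^4b^4 first: what remains is -w^2 + b^2.
Recognize a difference of squares with the parts b and w.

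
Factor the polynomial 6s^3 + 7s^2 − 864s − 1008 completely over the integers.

(6s + 7)(s + 12)(s − 12)

Testing divisors of the constant over divisors of the leading coefficient, s = −7/6 is a root, so (6s + 7) divides it; the quotient is s^2 − 144.
The remaining quadratic factors as (s + 12)(s − 12).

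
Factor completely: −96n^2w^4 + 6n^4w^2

Factor out 6n^2w^2, leaving n^2 − 16w^2, which is a difference of two squares.

6n^2w^2(n + 4w)(n − 4w)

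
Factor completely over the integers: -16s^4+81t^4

(3t-2s)(3t+2s)(9t^2+4s^2)

Write as (9t^2)² − (4s^2)², then factor 9t^2-4s^2 once more.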